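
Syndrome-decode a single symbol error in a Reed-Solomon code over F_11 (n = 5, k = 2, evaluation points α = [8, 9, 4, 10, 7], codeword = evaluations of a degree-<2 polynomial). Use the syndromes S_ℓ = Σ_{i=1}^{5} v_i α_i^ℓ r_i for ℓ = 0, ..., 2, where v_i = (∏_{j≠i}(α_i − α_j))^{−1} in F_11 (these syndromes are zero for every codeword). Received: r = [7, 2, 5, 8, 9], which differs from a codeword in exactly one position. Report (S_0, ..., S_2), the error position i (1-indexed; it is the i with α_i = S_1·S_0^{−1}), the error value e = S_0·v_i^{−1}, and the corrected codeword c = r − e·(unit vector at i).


S = (2, 3, 10), error at position 5, error magnitude e = 8, c = [7, 2, 5, 8, 1].

Step 1: column multipliers v_i = (∏_{j≠i}(α_i − α_j))^{−1} mod 11.
  i = 1 (α = 8): (8−9)(8−4)(8−10)(8−7) = (−1)·4·(−2)·1 = 8 ≡ 8, so v_1 = 8^{−1} = 7 (mod 11).
  i = 2 (α = 9): (9−8)(9−4)(9−10)(9−7) = 1·5·(−1)·2 = −10 ≡ 1, so v_2 = 1^{−1} = 1 (mod 11).
  i = 3 (α = 4): (4−8)(4−9)(4−10)(4−7) = (−4)·(−5)·(−6)·(−3) = 360 ≡ 8, so v_3 = 8^{−1} = 7 (mod 11).
  i = 4 (α = 10): (10−8)(10−9)(10−4)(10−7) = 2·1·6·3 = 36 ≡ 3, so v_4 = 3^{−1} = 4 (mod 11).
  i = 5 (α = 7): (7−8)(7−9)(7−4)(7−10) = (−1)·(−2)·3·(−3) = −18 ≡ 4, so v_5 = 4^{−1} = 3 (mod 11).
  v = [7, 1, 7, 4, 3].
Step 2: syndromes of r = [7, 2, 5, 8, 9] (all sums mod 11).
  S_0 = Σ v_i r_i = 7·7 + 1·2 + 7·5 + 4·8 + 3·9 = 145 ≡ 2.
  S_1 = Σ v_i α_i r_i = 7·8·7 + 1·9·2 + 7·4·5 + 4·10·8 + 3·7·9 = 1059 ≡ 3.
  α_i^2 mod 11 = [9, 4, 5, 1, 5].
  S_2 = Σ v_i α_i^2 r_i = 7·9·7 + 1·4·2 + 7·5·5 + 4·1·8 + 3·5·9 = 791 ≡ 10.
  S = (2, 3, 10) ≠ 0, so r is not a codeword (an error is present).
Step 3: locate the error. For a single error e at position i, S_ℓ = v_i·e·α_i^ℓ, so α_err = S_1/S_0.
  S_0^{−1} = 2^{−1} = 6 (mod 11), so α_err = 3·6 = 18 ≡ 7 = α_5. Error position i = 5.
  Consistency check: S_2/S_1 = 10·4 = 40 ≡ 7 = α_err ✓ (single-error assumption holds).
Step 4: error magnitude e = S_0/v_5 = S_0·∏_{j≠5}(α_5 − α_j) = 2·4 = 8 ≡ 8 (mod 11).
Step 5: correct position 5: c_5 = r_5 − e = 9 − 8 ≡ 1 (mod 11). Hence c = [7, 2, 5, 8, 1].
  Check: interpolating c through the α_i gives m(x) = 3 + 6·x (degree < 2) with m(α_i) = c_i for every i, so c is indeed a codeword.


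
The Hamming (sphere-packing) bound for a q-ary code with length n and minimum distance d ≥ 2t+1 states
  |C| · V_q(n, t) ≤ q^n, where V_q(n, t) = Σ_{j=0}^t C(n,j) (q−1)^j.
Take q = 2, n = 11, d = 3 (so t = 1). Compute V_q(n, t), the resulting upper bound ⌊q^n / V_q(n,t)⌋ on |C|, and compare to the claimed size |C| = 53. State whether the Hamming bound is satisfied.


V_q(n, t) = 12, q^n = 2048, Hamming bound = 170, |C| = 53 ≤ bound (satisfied).

Step 1: Compute V_q(n, t) = Σ_{j=0}^1 C(n, j) (q−1)^j.
  j = 0: C(11,0)·(1)^0 = 1·1 = 1.
  j = 1: C(11,1)·(1)^1 = 11·1 = 11.
  V_q(n, t) = 1 + 11 = 12.
Step 2: q^n = 2^11 = 2048.
Step 3: Hamming bound ⌊q^n / V_q(n,t)⌋ = ⌊2048/12⌋ = 170.
Step 4: Compare |C| = 53 to 170: satisfied.
The claimed |C| lies below the Hamming bound.


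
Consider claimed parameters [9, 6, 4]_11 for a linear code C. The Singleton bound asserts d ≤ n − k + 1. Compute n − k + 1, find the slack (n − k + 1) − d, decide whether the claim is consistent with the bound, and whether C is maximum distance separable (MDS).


Singleton RHS = n − k + 1 = 4, slack = 0, bound satisfied, MDS.

Singleton bound: d ≤ n − k + 1.
Here n = 9, k = 6, so n − k + 1 = 4.
Given d = 4, check d ≤ 4: YES.
Slack = (n − k + 1) − d = 0.
The code is MDS (slack = 0).
Description: the claimed parameters are [9, 6, 4]_11; such a code would be MDS (meets Singleton bound).


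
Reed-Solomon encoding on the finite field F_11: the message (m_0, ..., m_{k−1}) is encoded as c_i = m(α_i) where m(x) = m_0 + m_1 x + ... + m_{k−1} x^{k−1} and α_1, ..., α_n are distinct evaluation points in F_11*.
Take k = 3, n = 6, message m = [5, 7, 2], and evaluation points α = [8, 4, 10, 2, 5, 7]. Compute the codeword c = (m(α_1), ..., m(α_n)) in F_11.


c = [2, 10, 0, 5, 2, 9]

Message polynomial: m(x) = 5 + 7·x + 2·x^2 (mod 11).
For each evaluation point α_i, compute m(α_i) mod 11:
  α_1 = 8: Horner steps 2 → 1 → 2, so m(8) = 2.
  α_2 = 4: Horner steps 2 → 4 → 10, so m(4) = 10.
  α_3 = 10: Horner steps 2 → 5 → 0, so m(10) = 0.
  α_4 = 2: Horner steps 2 → 0 → 5, so m(2) = 5.
  α_5 = 5: Horner steps 2 → 6 → 2, so m(5) = 2.
  α_6 = 7: Horner steps 2 → 10 → 9, so m(7) = 9.
Codeword c = [2, 10, 0, 5, 2, 9] ∈ F_11^6.


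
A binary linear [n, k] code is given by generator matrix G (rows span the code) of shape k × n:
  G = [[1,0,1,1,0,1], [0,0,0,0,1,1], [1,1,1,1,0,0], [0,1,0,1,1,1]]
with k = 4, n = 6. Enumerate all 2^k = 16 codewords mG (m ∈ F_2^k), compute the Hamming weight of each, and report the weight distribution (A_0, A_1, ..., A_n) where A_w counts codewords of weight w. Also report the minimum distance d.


Weight distribution: A_0 = 1, A_2 = 7, A_4 = 7, A_6 = 1. Minimum distance d = 2.

Enumerate all 2^4 = 16 messages m ∈ F_2^4.
For each, compute codeword c = mG in F_2^6, then tally its weight.
  m = 0000 → c = 000000, weight = 0.
  m = 1000 → c = 101101, weight = 4.
  m = 0100 → c = 000011, weight = 2.
  m = 1100 → c = 101110, weight = 4.
  m = 0010 → c = 111100, weight = 4.
  m = 1010 → c = 010001, weight = 2.
  m = 0110 → c = 111111, weight = 6.
  m = 1110 → c = 010010, weight = 2.
  m = 0001 → c = 010111, weight = 4.
  m = 1001 → c = 111010, weight = 4.
  m = 0101 → c = 010100, weight = 2.
  m = 1101 → c = 111001, weight = 4.
  m = 0011 → c = 101011, weight = 4.
  m = 1011 → c = 000110, weight = 2.
  m = 0111 → c = 101000, weight = 2.
  m = 1111 → c = 000101, weight = 2.
Tally weights:
  weight 0: 1 codewords.
  weight 2: 7 codewords.
  weight 4: 7 codewords.
  weight 6: 1 codewords.
Minimum distance d = smallest w > 0 with A_w > 0 = 2.
Sanity: Σ A_w = 16 = 2^4 = 16 ✓.


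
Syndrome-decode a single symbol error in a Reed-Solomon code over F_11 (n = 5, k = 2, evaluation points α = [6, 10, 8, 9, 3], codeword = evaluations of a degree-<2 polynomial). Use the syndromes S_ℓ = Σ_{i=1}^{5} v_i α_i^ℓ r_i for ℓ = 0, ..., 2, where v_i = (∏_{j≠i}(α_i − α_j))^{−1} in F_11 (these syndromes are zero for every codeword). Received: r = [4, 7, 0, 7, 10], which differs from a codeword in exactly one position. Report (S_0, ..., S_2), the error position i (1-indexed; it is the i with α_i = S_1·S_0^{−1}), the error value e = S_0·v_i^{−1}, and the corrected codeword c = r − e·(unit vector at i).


S = (5, 1, 9), error at position 4, error magnitude e = 9, c = [4, 7, 0, 9, 10].

Step 1: column multipliers v_i = (∏_{j≠i}(α_i − α_j))^{−1} mod 11.
  i = 1 (α = 6): (6−10)(6−8)(6−9)(6−3) = (−4)·(−2)·(−3)·3 = −72 ≡ 5, so v_1 = 5^{−1} = 9 (mod 11).
  i = 2 (α = 10): (10−6)(10−8)(10−9)(10−3) = 4·2·1·7 = 56 ≡ 1, so v_2 = 1^{−1} = 1 (mod 11).
  i = 3 (α = 8): (8−6)(8−10)(8−9)(8−3) = 2·(−2)·(−1)·5 = 20 ≡ 9, so v_3 = 9^{−1} = 5 (mod 11).
  i = 4 (α = 9): (9−6)(9−10)(9−8)(9−3) = 3·(−1)·1·6 = −18 ≡ 4, so v_4 = 4^{−1} = 3 (mod 11).
  i = 5 (α = 3): (3−6)(3−10)(3−8)(3−9) = (−3)·(−7)·(−5)·(−6) = 630 ≡ 3, so v_5 = 3^{−1} = 4 (mod 11).
  v = [9, 1, 5, 3, 4].
Step 2: syndromes of r = [4, 7, 0, 7, 10] (all sums mod 11).
  S_0 = Σ v_i r_i = 9·4 + 1·7 + 5·0 + 3·7 + 4·10 = 104 ≡ 5.
  S_1 = Σ v_i α_i r_i = 9·6·4 + 1·10·7 + 5·8·0 + 3·9·7 + 4·3·10 = 595 ≡ 1.
  α_i^2 mod 11 = [3, 1, 9, 4, 9].
  S_2 = Σ v_i α_i^2 r_i = 9·3·4 + 1·1·7 + 5·9·0 + 3·4·7 + 4·9·10 = 559 ≡ 9.
  S = (5, 1, 9) ≠ 0, so r is not a codeword (an error is present).
Step 3: locate the error. For a single error e at position i, S_ℓ = v_i·e·α_i^ℓ, so α_err = S_1/S_0.
  S_0^{−1} = 5^{−1} = 9 (mod 11), so α_err = 1·9 = 9 ≡ 9 = α_4. Error position i = 4.
  Consistency check: S_2/S_1 = 9·1 = 9 ≡ 9 = α_err ✓ (single-error assumption holds).
Step 4: error magnitude e = S_0/v_4 = S_0·∏_{j≠4}(α_4 − α_j) = 5·4 = 20 ≡ 9 (mod 11).
Step 5: correct position 4: c_4 = r_4 − e = 7 − 9 ≡ 9 (mod 11). Hence c = [4, 7, 0, 9, 10].
  Check: interpolating c through the α_i gives m(x) = 5 + 9·x (degree < 2) with m(α_i) = c_i for every i, so c is indeed a codeword.


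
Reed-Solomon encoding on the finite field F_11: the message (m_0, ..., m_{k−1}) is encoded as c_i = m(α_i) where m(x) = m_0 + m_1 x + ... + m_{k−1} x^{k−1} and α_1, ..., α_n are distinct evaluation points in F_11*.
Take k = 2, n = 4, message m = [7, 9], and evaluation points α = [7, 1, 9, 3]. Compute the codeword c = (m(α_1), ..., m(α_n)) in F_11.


c = [4, 5, 0, 1]

Message polynomial: m(x) = 7 + 9·x (mod 11).
For each evaluation point α_i, compute m(α_i) mod 11:
  α_1 = 7: Horner steps 9 → 4, so m(7) = 4.
  α_2 = 1: Horner steps 9 → 5, so m(1) = 5.
  α_3 = 9: Horner steps 9 → 0, so m(9) = 0.
  α_4 = 3: Horner steps 9 → 1, so m(3) = 1.
Codeword c = [4, 5, 0, 1] ∈ F_11^4.


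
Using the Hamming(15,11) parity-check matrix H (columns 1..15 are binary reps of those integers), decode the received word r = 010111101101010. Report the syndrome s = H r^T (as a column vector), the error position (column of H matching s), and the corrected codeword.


s = (0, 0, 1, 1)^T, error position = 3, corrected codeword c = 011111101101010

Compute s = H r^T mod 2 one row at a time:
  s_1 = 0 + 1 + 1 + 0 + 1 + 0 + 1 + 0 = 4 ≡ 0 (mod 2).
  s_2 = 1 + 1 + 1 + 1 + 1 + 0 + 1 + 0 = 6 ≡ 0 (mod 2).
  s_3 = 1 + 0 + 1 + 1 + 1 + 0 + 1 + 0 = 5 ≡ 1 (mod 2).
  s_4 = 0 + 0 + 1 + 1 + 1 + 0 + 0 + 0 = 3 ≡ 1 (mod 2).
s = (0, 0, 1, 1)^T — this equals column 3 of H (binary 0011), so error is at position 3.
Correct: flip bit 3 of r = 010111101101010 to get c = 011111101101010.


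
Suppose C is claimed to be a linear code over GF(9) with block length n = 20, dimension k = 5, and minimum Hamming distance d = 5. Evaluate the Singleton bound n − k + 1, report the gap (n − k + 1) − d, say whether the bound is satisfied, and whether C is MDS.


Singleton RHS = n − k + 1 = 16, slack = 11, bound satisfied, not MDS.

Singleton bound: d ≤ n − k + 1.
Here n = 20, k = 5, so n − k + 1 = 16.
Given d = 5, check d ≤ 16: YES.
Slack = (n − k + 1) − d = 11.
The code is NOT MDS (slack = 11 > 0).
Description: the claimed parameters are [20, 5, 5]_9; such a code would be non-MDS.


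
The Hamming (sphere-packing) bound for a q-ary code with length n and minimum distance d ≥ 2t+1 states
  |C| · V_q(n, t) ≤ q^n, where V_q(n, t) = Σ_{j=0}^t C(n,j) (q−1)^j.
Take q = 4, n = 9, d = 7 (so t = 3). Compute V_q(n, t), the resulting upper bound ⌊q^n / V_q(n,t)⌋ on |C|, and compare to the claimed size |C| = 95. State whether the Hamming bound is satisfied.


V_q(n, t) = 2620, q^n = 262144, Hamming bound = 100, |C| = 95 ≤ bound (satisfied).

Step 1: Compute V_q(n, t) = Σ_{j=0}^3 C(n, j) (q−1)^j.
  j = 0: C(9,0)·(3)^0 = 1·1 = 1.
  j = 1: C(9,1)·(3)^1 = 9·3 = 27.
  j = 2: C(9,2)·(3)^2 = 36·9 = 324.
  j = 3: C(9,3)·(3)^3 = 84·27 = 2268.
  V_q(n, t) = 1 + 27 + 324 + 2268 = 2620.
Step 2: q^n = 4^9 = 262144.
Step 3: Hamming bound ⌊q^n / V_q(n,t)⌋ = ⌊262144/2620⌋ = 100.
Step 4: Compare |C| = 95 to 100: satisfied.
The claimed |C| lies below the Hamming bound.


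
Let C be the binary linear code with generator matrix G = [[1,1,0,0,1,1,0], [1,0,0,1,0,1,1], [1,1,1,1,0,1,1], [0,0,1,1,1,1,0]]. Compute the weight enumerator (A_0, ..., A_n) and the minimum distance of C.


Weight distribution: A_0 = 1, A_2 = 3, A_4 = 11, A_6 = 1. Minimum distance d = 2.

Enumerate all 2^4 = 16 messages m ∈ F_2^4.
For each, compute codeword c = mG in F_2^7, then tally its weight.
  m = 0000 → c = 0000000, weight = 0.
  m = 1000 → c = 1100110, weight = 4.
  m = 0100 → c = 1001011, weight = 4.
  m = 1100 → c = 0101101, weight = 4.
  m = 0010 → c = 1111011, weight = 6.
  m = 1010 → c = 0011101, weight = 4.
  m = 0110 → c = 0110000, weight = 2.
  m = 1110 → c = 1010110, weight = 4.
  m = 0001 → c = 0011110, weight = 4.
  m = 1001 → c = 1111000, weight = 4.
  m = 0101 → c = 1010101, weight = 4.
  m = 1101 → c = 0110011, weight = 4.
  m = 0011 → c = 1100101, weight = 4.
  m = 1011 → c = 0000011, weight = 2.
  m = 0111 → c = 0101110, weight = 4.
  m = 1111 → c = 1001000, weight = 2.
Tally weights:
  weight 0: 1 codewords.
  weight 2: 3 codewords.
  weight 4: 11 codewords.
  weight 6: 1 codewords.
Minimum distance d = smallest w > 0 with A_w > 0 = 2.
Sanity: Σ A_w = 16 = 2^4 = 16 ✓.


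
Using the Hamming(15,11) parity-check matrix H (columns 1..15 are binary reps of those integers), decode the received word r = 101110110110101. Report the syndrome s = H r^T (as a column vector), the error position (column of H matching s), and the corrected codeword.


s = (1, 1, 1, 1)^T, error position = 15, corrected codeword c = 101110110110100

Compute s = H r^T mod 2 one row at a time:
  s_1 = 1 + 0 + 1 + 1 + 0 + 1 + 0 + 1 = 5 ≡ 1 (mod 2).
  s_2 = 1 + 1 + 0 + 1 + 0 + 1 + 0 + 1 = 5 ≡ 1 (mod 2).
  s_3 = 0 + 1 + 0 + 1 + 1 + 1 + 0 + 1 = 5 ≡ 1 (mod 2).
  s_4 = 1 + 1 + 1 + 1 + 0 + 1 + 1 + 1 = 7 ≡ 1 (mod 2).
s = (1, 1, 1, 1)^T — this equals column 15 of H (binary 1111), so error is at position 15.
Correct: flip bit 15 of r = 101110110110101 to get c = 101110110110100.


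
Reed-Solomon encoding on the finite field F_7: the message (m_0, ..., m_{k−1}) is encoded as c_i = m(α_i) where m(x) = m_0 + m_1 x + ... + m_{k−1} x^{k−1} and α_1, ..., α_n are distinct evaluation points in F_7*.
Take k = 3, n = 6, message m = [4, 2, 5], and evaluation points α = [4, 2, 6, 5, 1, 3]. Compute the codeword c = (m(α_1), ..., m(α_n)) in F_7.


c = [1, 0, 0, 6, 4, 6]

Message polynomial: m(x) = 4 + 2·x + 5·x^2 (mod 7).
For each evaluation point α_i, compute m(α_i) mod 7:
  α_1 = 4: Horner steps 5 → 1 → 1, so m(4) = 1.
  α_2 = 2: Horner steps 5 → 5 → 0, so m(2) = 0.
  α_3 = 6: Horner steps 5 → 4 → 0, so m(6) = 0.
  α_4 = 5: Horner steps 5 → 6 → 6, so m(5) = 6.
  α_5 = 1: Horner steps 5 → 0 → 4, so m(1) = 4.
  α_6 = 3: Horner steps 5 → 3 → 6, so m(3) = 6.
Codeword c = [1, 0, 0, 6, 4, 6] ∈ F_7^6.


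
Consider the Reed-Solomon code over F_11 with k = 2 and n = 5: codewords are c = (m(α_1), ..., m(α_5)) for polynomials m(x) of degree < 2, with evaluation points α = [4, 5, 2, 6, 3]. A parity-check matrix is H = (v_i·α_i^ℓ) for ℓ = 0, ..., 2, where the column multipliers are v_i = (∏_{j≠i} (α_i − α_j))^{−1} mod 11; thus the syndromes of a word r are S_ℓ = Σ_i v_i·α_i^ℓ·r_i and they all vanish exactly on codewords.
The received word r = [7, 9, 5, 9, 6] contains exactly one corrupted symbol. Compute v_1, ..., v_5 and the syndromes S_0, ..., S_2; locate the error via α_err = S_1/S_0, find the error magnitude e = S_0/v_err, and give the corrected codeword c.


S = (9, 1, 5), error at position 2, error magnitude e = 1, c = [7, 8, 5, 9, 6].

Step 1: column multipliers v_i = (∏_{j≠i}(α_i − α_j))^{−1} mod 11.
  i = 1 (α = 4): (4−5)(4−2)(4−6)(4−3) = (−1)·2·(−2)·1 = 4 ≡ 4, so v_1 = 4^{−1} = 3 (mod 11).
  i = 2 (α = 5): (5−4)(5−2)(5−6)(5−3) = 1·3·(−1)·2 = −6 ≡ 5, so v_2 = 5^{−1} = 9 (mod 11).
  i = 3 (α = 2): (2−4)(2−5)(2−6)(2−3) = (−2)·(−3)·(−4)·(−1) = 24 ≡ 2, so v_3 = 2^{−1} = 6 (mod 11).
  i = 4 (α = 6): (6−4)(6−5)(6−2)(6−3) = 2·1·4·3 = 24 ≡ 2, so v_4 = 2^{−1} = 6 (mod 11).
  i = 5 (α = 3): (3−4)(3−5)(3−2)(3−6) = (−1)·(−2)·1·(−3) = −6 ≡ 5, so v_5 = 5^{−1} = 9 (mod 11).
  v = [3, 9, 6, 6, 9].
Step 2: syndromes of r = [7, 9, 5, 9, 6] (all sums mod 11).
  S_0 = Σ v_i r_i = 3·7 + 9·9 + 6·5 + 6·9 + 9·6 = 240 ≡ 9.
  S_1 = Σ v_i α_i r_i = 3·4·7 + 9·5·9 + 6·2·5 + 6·6·9 + 9·3·6 = 1035 ≡ 1.
  α_i^2 mod 11 = [5, 3, 4, 3, 9].
  S_2 = Σ v_i α_i^2 r_i = 3·5·7 + 9·3·9 + 6·4·5 + 6·3·9 + 9·9·6 = 1116 ≡ 5.
  S = (9, 1, 5) ≠ 0, so r is not a codeword (an error is present).
Step 3: locate the error. For a single error e at position i, S_ℓ = v_i·e·α_i^ℓ, so α_err = S_1/S_0.
  S_0^{−1} = 9^{−1} = 5 (mod 11), so α_err = 1·5 = 5 ≡ 5 = α_2. Error position i = 2.
  Consistency check: S_2/S_1 = 5·1 = 5 ≡ 5 = α_err ✓ (single-error assumption holds).
Step 4: error magnitude e = S_0/v_2 = S_0·∏_{j≠2}(α_2 − α_j) = 9·5 = 45 ≡ 1 (mod 11).
Step 5: correct position 2: c_2 = r_2 − e = 9 − 1 ≡ 8 (mod 11). Hence c = [7, 8, 5, 9, 6].
  Check: interpolating c through the α_i gives m(x) = 3 + 1·x (degree < 2) with m(α_i) = c_i for every i, so c is indeed a codeword.


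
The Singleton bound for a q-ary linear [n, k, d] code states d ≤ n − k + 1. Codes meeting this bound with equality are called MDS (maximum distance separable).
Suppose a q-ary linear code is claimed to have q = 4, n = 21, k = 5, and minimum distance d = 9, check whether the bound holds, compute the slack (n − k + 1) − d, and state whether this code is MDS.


Singleton RHS = n − k + 1 = 17, slack = 8, bound satisfied, not MDS.

Singleton bound: d ≤ n − k + 1.
Here n = 21, k = 5, so n − k + 1 = 17.
Given d = 9, check d ≤ 17: YES.
Slack = (n − k + 1) − d = 8.
The code is NOT MDS (slack = 8 > 0).
Description: the claimed parameters are [21, 5, 9]_4; such a code would be non-MDS.


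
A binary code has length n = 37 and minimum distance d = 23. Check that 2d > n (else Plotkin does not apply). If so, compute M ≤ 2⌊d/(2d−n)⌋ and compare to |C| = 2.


Plotkin bound M ≤ 4; given |C| = 2 ≤ bound (satisfied).

Check applicability: 2d = 46, n = 37.
2d − n = 9 > 0, so Plotkin applies.
Compute d/(2d−n) = 23/9 ≈ 2.5556.
⌊d/(2d−n)⌋ = 2.
Plotkin bound: M ≤ 2·2 = 4.
Given |C| = 2, check: satisfied.
This |C| is below the Plotkin bound.


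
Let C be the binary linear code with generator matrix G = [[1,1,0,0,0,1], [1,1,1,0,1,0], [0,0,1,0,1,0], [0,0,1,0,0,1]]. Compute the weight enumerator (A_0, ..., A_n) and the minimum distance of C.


Weight distribution: A_0 = 1, A_1 = 3, A_2 = 4, A_3 = 4, A_4 = 3, A_5 = 1. Minimum distance d = 1.

Enumerate all 2^4 = 16 messages m ∈ F_2^4.
For each, compute codeword c = mG in F_2^6, then tally its weight.
  m = 0000 → c = 000000, weight = 0.
  m = 1000 → c = 110001, weight = 3.
  m = 0100 → c = 111010, weight = 4.
  m = 1100 → c = 001011, weight = 3.
  m = 0010 → c = 001010, weight = 2.
  m = 1010 → c = 111011, weight = 5.
  m = 0110 → c = 110000, weight = 2.
  m = 1110 → c = 000001, weight = 1.
  m = 0001 → c = 001001, weight = 2.
  m = 1001 → c = 111000, weight = 3.
  m = 0101 → c = 110011, weight = 4.
  m = 1101 → c = 000010, weight = 1.
  m = 0011 → c = 000011, weight = 2.
  m = 1011 → c = 110010, weight = 3.
  m = 0111 → c = 111001, weight = 4.
  m = 1111 → c = 001000, weight = 1.
Tally weights:
  weight 0: 1 codewords.
  weight 1: 3 codewords.
  weight 2: 4 codewords.
  weight 3: 4 codewords.
  weight 4: 3 codewords.
  weight 5: 1 codewords.
Minimum distance d = smallest w > 0 with A_w > 0 = 1.
Sanity: Σ A_w = 16 = 2^4 = 16 ✓.


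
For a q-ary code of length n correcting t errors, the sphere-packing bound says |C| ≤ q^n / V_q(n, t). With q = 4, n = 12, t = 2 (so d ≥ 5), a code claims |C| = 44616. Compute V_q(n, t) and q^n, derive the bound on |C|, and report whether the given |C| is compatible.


V_q(n, t) = 631, q^n = 16777216, Hamming bound = 26588, |C| = 44616 > bound (violated).

Step 1: Compute V_q(n, t) = Σ_{j=0}^2 C(n, j) (q−1)^j.
  j = 0: C(12,0)·(3)^0 = 1·1 = 1.
  j = 1: C(12,1)·(3)^1 = 12·3 = 36.
  j = 2: C(12,2)·(3)^2 = 66·9 = 594.
  V_q(n, t) = 1 + 36 + 594 = 631.
Step 2: q^n = 4^12 = 16777216.
Step 3: Hamming bound ⌊q^n / V_q(n,t)⌋ = ⌊16777216/631⌋ = 26588.
Step 4: Compare |C| = 44616 to 26588: violated.
The claimed |C| lies above the Hamming bound, so no 4-ary code of length 12 with d ≥ 5 can have 44616 codewords.


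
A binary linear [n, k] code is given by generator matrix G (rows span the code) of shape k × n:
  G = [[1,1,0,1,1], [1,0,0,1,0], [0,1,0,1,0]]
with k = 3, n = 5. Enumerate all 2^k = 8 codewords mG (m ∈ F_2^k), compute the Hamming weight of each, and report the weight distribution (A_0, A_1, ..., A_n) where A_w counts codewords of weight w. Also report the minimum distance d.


Weight distribution: A_0 = 1, A_2 = 6, A_4 = 1. Minimum distance d = 2.

Enumerate all 2^3 = 8 messages m ∈ F_2^3.
For each, compute codeword c = mG in F_2^5, then tally its weight.
  m = 000 → c = 00000, weight = 0.
  m = 100 → c = 11011, weight = 4.
  m = 010 → c = 10010, weight = 2.
  m = 110 → c = 01001, weight = 2.
  m = 001 → c = 01010, weight = 2.
  m = 101 → c = 10001, weight = 2.
  m = 011 → c = 11000, weight = 2.
  m = 111 → c = 00011, weight = 2.
Tally weights:
  weight 0: 1 codewords.
  weight 2: 6 codewords.
  weight 4: 1 codewords.
Minimum distance d = smallest w > 0 with A_w > 0 = 2.
Sanity: Σ A_w = 8 = 2^3 = 8 ✓.


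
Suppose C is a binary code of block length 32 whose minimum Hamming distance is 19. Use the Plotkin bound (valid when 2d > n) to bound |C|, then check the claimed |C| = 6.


Plotkin bound M ≤ 6; given |C| = 6 ≤ bound (satisfied).

Check applicability: 2d = 38, n = 32.
2d − n = 6 > 0, so Plotkin applies.
Compute d/(2d−n) = 19/6 ≈ 3.1667.
⌊d/(2d−n)⌋ = 3.
Plotkin bound: M ≤ 2·3 = 6.
Given |C| = 6, check: satisfied.
This |C| is at the Plotkin bound.


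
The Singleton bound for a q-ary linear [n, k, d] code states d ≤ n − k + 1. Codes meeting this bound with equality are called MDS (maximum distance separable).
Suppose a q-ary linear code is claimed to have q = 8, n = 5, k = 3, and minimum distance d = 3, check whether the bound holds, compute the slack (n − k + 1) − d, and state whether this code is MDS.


Singleton RHS = n − k + 1 = 3, slack = 0, bound satisfied, MDS.

Singleton bound: d ≤ n − k + 1.
Here n = 5, k = 3, so n − k + 1 = 3.
Given d = 3, check d ≤ 3: YES.
Slack = (n − k + 1) − d = 0.
The code is MDS (slack = 0).
Description: the claimed parameters are [5, 3, 3]_8; such a code would be MDS (meets Singleton bound).


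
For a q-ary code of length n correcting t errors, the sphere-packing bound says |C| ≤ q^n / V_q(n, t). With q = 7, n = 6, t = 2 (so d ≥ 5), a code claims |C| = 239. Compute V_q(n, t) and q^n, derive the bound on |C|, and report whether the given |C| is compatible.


V_q(n, t) = 577, q^n = 117649, Hamming bound = 203, |C| = 239 > bound (violated).

Step 1: Compute V_q(n, t) = Σ_{j=0}^2 C(n, j) (q−1)^j.
  j = 0: C(6,0)·(6)^0 = 1·1 = 1.
  j = 1: C(6,1)·(6)^1 = 6·6 = 36.
  j = 2: C(6,2)·(6)^2 = 15·36 = 540.
  V_q(n, t) = 1 + 36 + 540 = 577.
Step 2: q^n = 7^6 = 117649.
Step 3: Hamming bound ⌊q^n / V_q(n,t)⌋ = ⌊117649/577⌋ = 203.
Step 4: Compare |C| = 239 to 203: violated.
The claimed |C| lies above the Hamming bound, so no 7-ary code of length 6 with d ≥ 5 can have 239 codewords.


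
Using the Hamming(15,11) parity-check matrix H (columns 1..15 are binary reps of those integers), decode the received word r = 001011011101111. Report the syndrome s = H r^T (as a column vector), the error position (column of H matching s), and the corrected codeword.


s = (1, 0, 1, 1)^T, error position = 11, corrected codeword c = 001011011111111

Compute s = H r^T mod 2 one row at a time:
  s_1 = 1 + 1 + 1 + 0 + 1 + 1 + 1 + 1 = 7 ≡ 1 (mod 2).
  s_2 = 0 + 1 + 1 + 0 + 1 + 1 + 1 + 1 = 6 ≡ 0 (mod 2).
  s_3 = 0 + 1 + 1 + 0 + 1 + 0 + 1 + 1 = 5 ≡ 1 (mod 2).
  s_4 = 0 + 1 + 1 + 0 + 1 + 0 + 1 + 1 = 5 ≡ 1 (mod 2).
s = (1, 0, 1, 1)^T — this equals column 11 of H (binary 1011), so error is at position 11.
Correct: flip bit 11 of r = 001011011101111 to get c = 001011011111111.


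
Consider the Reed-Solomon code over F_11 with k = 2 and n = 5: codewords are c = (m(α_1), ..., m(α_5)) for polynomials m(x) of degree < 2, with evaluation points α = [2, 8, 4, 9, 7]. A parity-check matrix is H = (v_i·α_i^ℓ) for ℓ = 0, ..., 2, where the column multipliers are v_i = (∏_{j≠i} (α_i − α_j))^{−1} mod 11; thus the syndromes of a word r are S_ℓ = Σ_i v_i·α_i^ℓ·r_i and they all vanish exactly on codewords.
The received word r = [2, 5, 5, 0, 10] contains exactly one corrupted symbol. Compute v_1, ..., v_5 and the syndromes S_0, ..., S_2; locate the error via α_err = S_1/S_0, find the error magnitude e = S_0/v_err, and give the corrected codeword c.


S = (2, 8, 10), error at position 3, error magnitude e = 2, c = [2, 5, 3, 0, 10].

Step 1: column multipliers v_i = (∏_{j≠i}(α_i − α_j))^{−1} mod 11.
  i = 1 (α = 2): (2−8)(2−4)(2−9)(2−7) = (−6)·(−2)·(−7)·(−5) = 420 ≡ 2, so v_1 = 2^{−1} = 6 (mod 11).
  i = 2 (α = 8): (8−2)(8−4)(8−9)(8−7) = 6·4·(−1)·1 = −24 ≡ 9, so v_2 = 9^{−1} = 5 (mod 11).
  i = 3 (α = 4): (4−2)(4−8)(4−9)(4−7) = 2·(−4)·(−5)·(−3) = −120 ≡ 1, so v_3 = 1^{−1} = 1 (mod 11).
  i = 4 (α = 9): (9−2)(9−8)(9−4)(9−7) = 7·1·5·2 = 70 ≡ 4, so v_4 = 4^{−1} = 3 (mod 11).
  i = 5 (α = 7): (7−2)(7−8)(7−4)(7−9) = 5·(−1)·3·(−2) = 30 ≡ 8, so v_5 = 8^{−1} = 7 (mod 11).
  v = [6, 5, 1, 3, 7].
Step 2: syndromes of r = [2, 5, 5, 0, 10] (all sums mod 11).
  S_0 = Σ v_i r_i = 6·2 + 5·5 + 1·5 + 3·0 + 7·10 = 112 ≡ 2.
  S_1 = Σ v_i α_i r_i = 6·2·2 + 5·8·5 + 1·4·5 + 3·9·0 + 7·7·10 = 734 ≡ 8.
  α_i^2 mod 11 = [4, 9, 5, 4, 5].
  S_2 = Σ v_i α_i^2 r_i = 6·4·2 + 5·9·5 + 1·5·5 + 3·4·0 + 7·5·10 = 648 ≡ 10.
  S = (2, 8, 10) ≠ 0, so r is not a codeword (an error is present).
Step 3: locate the error. For a single error e at position i, S_ℓ = v_i·e·α_i^ℓ, so α_err = S_1/S_0.
  S_0^{−1} = 2^{−1} = 6 (mod 11), so α_err = 8·6 = 48 ≡ 4 = α_3. Error position i = 3.
  Consistency check: S_2/S_1 = 10·7 = 70 ≡ 4 = α_err ✓ (single-error assumption holds).
Step 4: error magnitude e = S_0/v_3 = S_0·∏_{j≠3}(α_3 − α_j) = 2·1 = 2 ≡ 2 (mod 11).
Step 5: correct position 3: c_3 = r_3 − e = 5 − 2 ≡ 3 (mod 11). Hence c = [2, 5, 3, 0, 10].
  Check: interpolating c through the α_i gives m(x) = 1 + 6·x (degree < 2) with m(α_i) = c_i for every i, so c is indeed a codeword.


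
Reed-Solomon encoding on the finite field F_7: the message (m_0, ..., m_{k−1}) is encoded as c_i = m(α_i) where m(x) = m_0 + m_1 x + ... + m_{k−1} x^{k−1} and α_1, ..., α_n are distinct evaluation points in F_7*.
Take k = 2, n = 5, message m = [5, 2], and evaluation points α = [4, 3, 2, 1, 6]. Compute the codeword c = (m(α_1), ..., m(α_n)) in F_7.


c = [6, 4, 2, 0, 3]

Message polynomial: m(x) = 5 + 2·x (mod 7).
For each evaluation point α_i, compute m(α_i) mod 7:
  α_1 = 4: Horner steps 2 → 6, so m(4) = 6.
  α_2 = 3: Horner steps 2 → 4, so m(3) = 4.
  α_3 = 2: Horner steps 2 → 2, so m(2) = 2.
  α_4 = 1: Horner steps 2 → 0, so m(1) = 0.
  α_5 = 6: Horner steps 2 → 3, so m(6) = 3.
Codeword c = [6, 4, 2, 0, 3] ∈ F_7^5.


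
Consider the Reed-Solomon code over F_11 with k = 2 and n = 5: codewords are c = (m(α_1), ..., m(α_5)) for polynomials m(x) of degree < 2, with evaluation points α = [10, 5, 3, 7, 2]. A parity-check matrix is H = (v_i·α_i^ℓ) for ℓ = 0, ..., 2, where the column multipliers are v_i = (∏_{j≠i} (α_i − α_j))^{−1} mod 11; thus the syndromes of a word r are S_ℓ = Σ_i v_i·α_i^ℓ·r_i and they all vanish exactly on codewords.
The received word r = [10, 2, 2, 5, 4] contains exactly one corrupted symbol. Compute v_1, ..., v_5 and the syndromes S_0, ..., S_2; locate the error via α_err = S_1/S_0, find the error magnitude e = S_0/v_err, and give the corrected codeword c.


S = (3, 4, 9), error at position 2, error magnitude e = 4, c = [10, 9, 2, 5, 4].

Step 1: column multipliers v_i = (∏_{j≠i}(α_i − α_j))^{−1} mod 11.
  i = 1 (α = 10): (10−5)(10−3)(10−7)(10−2) = 5·7·3·8 = 840 ≡ 4, so v_1 = 4^{−1} = 3 (mod 11).
  i = 2 (α = 5): (5−10)(5−3)(5−7)(5−2) = (−5)·2·(−2)·3 = 60 ≡ 5, so v_2 = 5^{−1} = 9 (mod 11).
  i = 3 (α = 3): (3−10)(3−5)(3−7)(3−2) = (−7)·(−2)·(−4)·1 = −56 ≡ 10, so v_3 = 10^{−1} = 10 (mod 11).
  i = 4 (α = 7): (7−10)(7−5)(7−3)(7−2) = (−3)·2·4·5 = −120 ≡ 1, so v_4 = 1^{−1} = 1 (mod 11).
  i = 5 (α = 2): (2−10)(2−5)(2−3)(2−7) = (−8)·(−3)·(−1)·(−5) = 120 ≡ 10, so v_5 = 10^{−1} = 10 (mod 11).
  v = [3, 9, 10, 1, 10].
Step 2: syndromes of r = [10, 2, 2, 5, 4] (all sums mod 11).
  S_0 = Σ v_i r_i = 3·10 + 9·2 + 10·2 + 1·5 + 10·4 = 113 ≡ 3.
  S_1 = Σ v_i α_i r_i = 3·10·10 + 9·5·2 + 10·3·2 + 1·7·5 + 10·2·4 = 565 ≡ 4.
  α_i^2 mod 11 = [1, 3, 9, 5, 4].
  S_2 = Σ v_i α_i^2 r_i = 3·1·10 + 9·3·2 + 10·9·2 + 1·5·5 + 10·4·4 = 449 ≡ 9.
  S = (3, 4, 9) ≠ 0, so r is not a codeword (an error is present).
Step 3: locate the error. For a single error e at position i, S_ℓ = v_i·e·α_i^ℓ, so α_err = S_1/S_0.
  S_0^{−1} = 3^{−1} = 4 (mod 11), so α_err = 4·4 = 16 ≡ 5 = α_2. Error position i = 2.
  Consistency check: S_2/S_1 = 9·3 = 27 ≡ 5 = α_err ✓ (single-error assumption holds).
Step 4: error magnitude e = S_0/v_2 = S_0·∏_{j≠2}(α_2 − α_j) = 3·5 = 15 ≡ 4 (mod 11).
Step 5: correct position 2: c_2 = r_2 − e = 2 − 4 ≡ 9 (mod 11). Hence c = [10, 9, 2, 5, 4].
  Check: interpolating c through the α_i gives m(x) = 8 + 9·x (degree < 2) with m(α_i) = c_i for every i, so c is indeed a codeword.


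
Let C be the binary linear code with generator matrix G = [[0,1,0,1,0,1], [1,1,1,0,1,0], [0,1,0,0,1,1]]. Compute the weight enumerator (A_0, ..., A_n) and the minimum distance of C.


Weight distribution: A_0 = 1, A_2 = 1, A_3 = 3, A_4 = 2, A_5 = 1. Minimum distance d = 2.

Enumerate all 2^3 = 8 messages m ∈ F_2^3.
For each, compute codeword c = mG in F_2^6, then tally its weight.
  m = 000 → c = 000000, weight = 0.
  m = 100 → c = 010101, weight = 3.
  m = 010 → c = 111010, weight = 4.
  m = 110 → c = 101111, weight = 5.
  m = 001 → c = 010011, weight = 3.
  m = 101 → c = 000110, weight = 2.
  m = 011 → c = 101001, weight = 3.
  m = 111 → c = 111100, weight = 4.
Tally weights:
  weight 0: 1 codewords.
  weight 2: 1 codewords.
  weight 3: 3 codewords.
  weight 4: 2 codewords.
  weight 5: 1 codewords.
Minimum distance d = smallest w > 0 with A_w > 0 = 2.
Sanity: Σ A_w = 8 = 2^3 = 8 ✓.


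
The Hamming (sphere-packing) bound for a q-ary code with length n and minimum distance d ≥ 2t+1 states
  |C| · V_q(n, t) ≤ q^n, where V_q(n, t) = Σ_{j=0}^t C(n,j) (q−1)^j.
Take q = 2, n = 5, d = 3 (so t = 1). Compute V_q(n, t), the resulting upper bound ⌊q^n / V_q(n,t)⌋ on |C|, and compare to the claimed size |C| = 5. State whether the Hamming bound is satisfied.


V_q(n, t) = 6, q^n = 32, Hamming bound = 5, |C| = 5 ≤ bound (satisfied).

Step 1: Compute V_q(n, t) = Σ_{j=0}^1 C(n, j) (q−1)^j.
  j = 0: C(5,0)·(1)^0 = 1·1 = 1.
  j = 1: C(5,1)·(1)^1 = 5·1 = 5.
  V_q(n, t) = 1 + 5 = 6.
Step 2: q^n = 2^5 = 32.
Step 3: Hamming bound ⌊q^n / V_q(n,t)⌋ = ⌊32/6⌋ = 5.
Step 4: Compare |C| = 5 to 5: satisfied.
The claimed |C| lies at the Hamming bound (tight).


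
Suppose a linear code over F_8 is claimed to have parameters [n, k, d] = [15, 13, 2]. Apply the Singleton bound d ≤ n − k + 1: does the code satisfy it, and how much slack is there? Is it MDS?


Singleton RHS = n − k + 1 = 3, slack = 1, bound satisfied, not MDS.

Singleton bound: d ≤ n − k + 1.
Here n = 15, k = 13, so n − k + 1 = 3.
Given d = 2, check d ≤ 3: YES.
Slack = (n − k + 1) − d = 1.
The code is NOT MDS (slack = 1 > 0).
Description: the claimed parameters are [15, 13, 2]_8; such a code would be non-MDS.


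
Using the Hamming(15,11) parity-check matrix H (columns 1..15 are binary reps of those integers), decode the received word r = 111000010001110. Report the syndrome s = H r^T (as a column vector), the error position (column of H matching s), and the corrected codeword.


s = (0, 1, 1, 1)^T, error position = 7, corrected codeword c = 111000110001110

Compute s = H r^T mod 2 one row at a time:
  s_1 = 1 + 0 + 0 + 0 + 1 + 1 + 1 + 0 = 4 ≡ 0 (mod 2).
  s_2 = 0 + 0 + 0 + 0 + 1 + 1 + 1 + 0 = 3 ≡ 1 (mod 2).
  s_3 = 1 + 1 + 0 + 0 + 0 + 0 + 1 + 0 = 3 ≡ 1 (mod 2).
  s_4 = 1 + 1 + 0 + 0 + 0 + 0 + 1 + 0 = 3 ≡ 1 (mod 2).
s = (0, 1, 1, 1)^T — this equals column 7 of H (binary 0111), so error is at position 7.
Correct: flip bit 7 of r = 111000010001110 to get c = 111000110001110.


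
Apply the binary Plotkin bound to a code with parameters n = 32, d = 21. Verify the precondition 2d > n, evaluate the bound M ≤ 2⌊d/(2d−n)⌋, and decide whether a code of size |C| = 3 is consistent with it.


Plotkin bound M ≤ 4; given |C| = 3 ≤ bound (satisfied).

Check applicability: 2d = 42, n = 32.
2d − n = 10 > 0, so Plotkin applies.
Compute d/(2d−n) = 21/10 ≈ 2.1000.
⌊d/(2d−n)⌋ = 2.
Plotkin bound: M ≤ 2·2 = 4.
Given |C| = 3, check: satisfied.
This |C| is below the Plotkin bound.


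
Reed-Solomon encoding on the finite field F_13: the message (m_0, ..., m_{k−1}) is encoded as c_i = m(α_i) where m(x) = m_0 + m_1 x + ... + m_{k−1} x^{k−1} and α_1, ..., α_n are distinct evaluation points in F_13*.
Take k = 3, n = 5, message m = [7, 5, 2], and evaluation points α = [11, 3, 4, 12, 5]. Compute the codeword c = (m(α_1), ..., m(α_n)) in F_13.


c = [5, 1, 7, 4, 4]

Message polynomial: m(x) = 7 + 5·x + 2·x^2 (mod 13).
For each evaluation point α_i, compute m(α_i) mod 13:
  α_1 = 11: Horner steps 2 → 1 → 5, so m(11) = 5.
  α_2 = 3: Horner steps 2 → 11 → 1, so m(3) = 1.
  α_3 = 4: Horner steps 2 → 0 → 7, so m(4) = 7.
  α_4 = 12: Horner steps 2 → 3 → 4, so m(12) = 4.
  α_5 = 5: Horner steps 2 → 2 → 4, so m(5) = 4.
Codeword c = [5, 1, 7, 4, 4] ∈ F_13^5.


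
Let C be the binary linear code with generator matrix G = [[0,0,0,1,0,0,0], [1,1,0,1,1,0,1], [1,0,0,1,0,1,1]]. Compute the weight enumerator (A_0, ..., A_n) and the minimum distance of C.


Weight distribution: A_0 = 1, A_1 = 1, A_3 = 2, A_4 = 3, A_5 = 1. Minimum distance d = 1.

Enumerate all 2^3 = 8 messages m ∈ F_2^3.
For each, compute codeword c = mG in F_2^7, then tally its weight.
  m = 000 → c = 0000000, weight = 0.
  m = 100 → c = 0001000, weight = 1.
  m = 010 → c = 1101101, weight = 5.
  m = 110 → c = 1100101, weight = 4.
  m = 001 → c = 1001011, weight = 4.
  m = 101 → c = 1000011, weight = 3.
  m = 011 → c = 0100110, weight = 3.
  m = 111 → c = 0101110, weight = 4.
Tally weights:
  weight 0: 1 codewords.
  weight 1: 1 codewords.
  weight 3: 2 codewords.
  weight 4: 3 codewords.
  weight 5: 1 codewords.
Minimum distance d = smallest w > 0 with A_w > 0 = 1.
Sanity: Σ A_w = 8 = 2^3 = 8 ✓.


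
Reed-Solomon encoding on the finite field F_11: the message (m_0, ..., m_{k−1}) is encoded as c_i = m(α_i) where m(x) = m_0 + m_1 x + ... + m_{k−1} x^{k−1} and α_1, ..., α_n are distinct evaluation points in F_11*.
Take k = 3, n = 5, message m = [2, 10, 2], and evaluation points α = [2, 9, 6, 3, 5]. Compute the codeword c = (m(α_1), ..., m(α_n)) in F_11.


c = [8, 1, 2, 6, 3]

Message polynomial: m(x) = 2 + 10·x + 2·x^2 (mod 11).
For each evaluation point α_i, compute m(α_i) mod 11:
  α_1 = 2: Horner steps 2 → 3 → 8, so m(2) = 8.
  α_2 = 9: Horner steps 2 → 6 → 1, so m(9) = 1.
  α_3 = 6: Horner steps 2 → 0 → 2, so m(6) = 2.
  α_4 = 3: Horner steps 2 → 5 → 6, so m(3) = 6.
  α_5 = 5: Horner steps 2 → 9 → 3, so m(5) = 3.
Codeword c = [8, 1, 2, 6, 3] ∈ F_11^5.


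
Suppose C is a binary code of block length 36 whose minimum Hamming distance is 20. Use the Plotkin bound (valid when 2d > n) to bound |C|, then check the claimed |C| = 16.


Plotkin bound M ≤ 10; given |C| = 16 > bound (violated).

Check applicability: 2d = 40, n = 36.
2d − n = 4 > 0, so Plotkin applies.
Compute d/(2d−n) = 20/4 ≈ 5.0000.
⌊d/(2d−n)⌋ = 5.
Plotkin bound: M ≤ 2·5 = 10.
Given |C| = 16, check: VIOLATED.
This |C| is above the Plotkin bound, so no binary code with n = 36, d = 20 and 16 codewords exists.


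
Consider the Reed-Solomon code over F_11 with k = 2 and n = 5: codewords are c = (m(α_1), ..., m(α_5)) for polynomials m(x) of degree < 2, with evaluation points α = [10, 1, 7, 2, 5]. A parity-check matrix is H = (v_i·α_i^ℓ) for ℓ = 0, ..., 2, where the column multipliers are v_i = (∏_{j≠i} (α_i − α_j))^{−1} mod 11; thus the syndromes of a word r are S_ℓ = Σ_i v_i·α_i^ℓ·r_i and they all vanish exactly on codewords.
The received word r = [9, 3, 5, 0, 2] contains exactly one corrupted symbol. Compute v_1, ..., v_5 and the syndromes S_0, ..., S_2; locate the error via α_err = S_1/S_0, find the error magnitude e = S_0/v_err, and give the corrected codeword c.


S = (6, 9, 8), error at position 3, error magnitude e = 9, c = [9, 3, 7, 0, 2].

Step 1: column multipliers v_i = (∏_{j≠i}(α_i − α_j))^{−1} mod 11.
  i = 1 (α = 10): (10−1)(10−7)(10−2)(10−5) = 9·3·8·5 = 1080 ≡ 2, so v_1 = 2^{−1} = 6 (mod 11).
  i = 2 (α = 1): (1−10)(1−7)(1−2)(1−5) = (−9)·(−6)·(−1)·(−4) = 216 ≡ 7, so v_2 = 7^{−1} = 8 (mod 11).
  i = 3 (α = 7): (7−10)(7−1)(7−2)(7−5) = (−3)·6·5·2 = −180 ≡ 7, so v_3 = 7^{−1} = 8 (mod 11).
  i = 4 (α = 2): (2−10)(2−1)(2−7)(2−5) = (−8)·1·(−5)·(−3) = −120 ≡ 1, so v_4 = 1^{−1} = 1 (mod 11).
  i = 5 (α = 5): (5−10)(5−1)(5−7)(5−2) = (−5)·4·(−2)·3 = 120 ≡ 10, so v_5 = 10^{−1} = 10 (mod 11).
  v = [6, 8, 8, 1, 10].
Step 2: syndromes of r = [9, 3, 5, 0, 2] (all sums mod 11).
  S_0 = Σ v_i r_i = 6·9 + 8·3 + 8·5 + 1·0 + 10·2 = 138 ≡ 6.
  S_1 = Σ v_i α_i r_i = 6·10·9 + 8·1·3 + 8·7·5 + 1·2·0 + 10·5·2 = 944 ≡ 9.
  α_i^2 mod 11 = [1, 1, 5, 4, 3].
  S_2 = Σ v_i α_i^2 r_i = 6·1·9 + 8·1·3 + 8·5·5 + 1·4·0 + 10·3·2 = 338 ≡ 8.
  S = (6, 9, 8) ≠ 0, so r is not a codeword (an error is present).
Step 3: locate the error. For a single error e at position i, S_ℓ = v_i·e·α_i^ℓ, so α_err = S_1/S_0.
  S_0^{−1} = 6^{−1} = 2 (mod 11), so α_err = 9·2 = 18 ≡ 7 = α_3. Error position i = 3.
  Consistency check: S_2/S_1 = 8·5 = 40 ≡ 7 = α_err ✓ (single-error assumption holds).
Step 4: error magnitude e = S_0/v_3 = S_0·∏_{j≠3}(α_3 − α_j) = 6·7 = 42 ≡ 9 (mod 11).
Step 5: correct position 3: c_3 = r_3 − e = 5 − 9 ≡ 7 (mod 11). Hence c = [9, 3, 7, 0, 2].
  Check: interpolating c through the α_i gives m(x) = 6 + 8·x (degree < 2) with m(α_i) = c_i for every i, so c is indeed a codeword.


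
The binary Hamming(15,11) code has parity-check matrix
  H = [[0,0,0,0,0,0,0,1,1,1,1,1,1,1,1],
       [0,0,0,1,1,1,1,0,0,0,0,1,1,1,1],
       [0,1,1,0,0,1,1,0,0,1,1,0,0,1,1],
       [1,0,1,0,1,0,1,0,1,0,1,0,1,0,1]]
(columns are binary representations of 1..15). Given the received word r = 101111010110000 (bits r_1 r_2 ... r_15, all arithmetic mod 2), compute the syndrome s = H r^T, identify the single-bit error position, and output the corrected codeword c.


s = (1, 1, 0, 0)^T, error position = 12, corrected codeword c = 101111010111000

Compute s = H r^T mod 2 one row at a time:
  s_1 = 1 + 0 + 1 + 1 + 0 + 0 + 0 + 0 = 3 ≡ 1 (mod 2).
  s_2 = 1 + 1 + 1 + 0 + 0 + 0 + 0 + 0 = 3 ≡ 1 (mod 2).
  s_3 = 0 + 1 + 1 + 0 + 1 + 1 + 0 + 0 = 4 ≡ 0 (mod 2).
  s_4 = 1 + 1 + 1 + 0 + 0 + 1 + 0 + 0 = 4 ≡ 0 (mod 2).
s = (1, 1, 0, 0)^T — this equals column 12 of H (binary 1100), so error is at position 12.
Correct: flip bit 12 of r = 101111010110000 to get c = 101111010111000.


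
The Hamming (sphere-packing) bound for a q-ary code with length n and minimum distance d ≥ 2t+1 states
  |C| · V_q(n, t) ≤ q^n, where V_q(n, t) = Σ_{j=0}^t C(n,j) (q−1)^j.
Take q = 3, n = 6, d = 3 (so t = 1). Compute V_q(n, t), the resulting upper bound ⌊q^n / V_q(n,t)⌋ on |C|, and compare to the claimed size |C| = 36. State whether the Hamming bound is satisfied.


V_q(n, t) = 13, q^n = 729, Hamming bound = 56, |C| = 36 ≤ bound (satisfied).

Step 1: Compute V_q(n, t) = Σ_{j=0}^1 C(n, j) (q−1)^j.
  j = 0: C(6,0)·(2)^0 = 1·1 = 1.
  j = 1: C(6,1)·(2)^1 = 6·2 = 12.
  V_q(n, t) = 1 + 12 = 13.
Step 2: q^n = 3^6 = 729.
Step 3: Hamming bound ⌊q^n / V_q(n,t)⌋ = ⌊729/13⌋ = 56.
Step 4: Compare |C| = 36 to 56: satisfied.
The claimed |C| lies below the Hamming bound.
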